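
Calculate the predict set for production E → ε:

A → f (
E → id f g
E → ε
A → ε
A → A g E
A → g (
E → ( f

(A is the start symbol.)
PREDICT(E → ε) = (FIRST(RHS) \ {ε}) ∪ (FOLLOW(E) if ε ∈ FIRST(RHS), i.e. RHS ⇒* ε)
The right-hand side is ε (FIRST(ε) = { ε }), so the predict set is FOLLOW(E) = { $, 'g' }
PREDICT(E → ε) = { $, 'g' }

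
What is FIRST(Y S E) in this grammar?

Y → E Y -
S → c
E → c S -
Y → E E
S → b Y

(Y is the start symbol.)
FIRST sets of the non-terminals involved (from the grammar, by fixed-point iteration):
  FIRST(Y) = { 'c' }

To compute FIRST(Y S E), process the symbols left to right:
Symbol Y is a non-terminal. Add FIRST(Y) \ {ε} = { 'c' }
Y is not nullable (ε ∉ FIRST(Y)), so stop here.
FIRST(Y S E) = { 'c' }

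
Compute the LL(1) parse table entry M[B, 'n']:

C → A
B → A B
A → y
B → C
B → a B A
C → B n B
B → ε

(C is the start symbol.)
B → C, B → ε

To find M[B, 'n'], we find productions for B where 'n' is in the predict set (PREDICT(N → α) = (FIRST(α) \ {ε}) ∪ (FOLLOW(N) if α ⇒* ε)).

Relevant sets:
  FIRST(A) = { 'y' }
  FIRST(C) = { 'a', 'n', 'y' }
  FOLLOW(B) = { $, 'n', 'y' }

B → A B: PREDICT = { 'y' }
B → C: PREDICT = { 'a', 'n', 'y' }
  'n' is in predict set, so this production goes in M[B, 'n']
B → a B A: PREDICT = { 'a' }
B → ε: PREDICT = { $, 'n', 'y' }
  'n' is in predict set, so this production goes in M[B, 'n']

M[B, 'n'] = B → C, B → ε  (a multiply-defined cell — the grammar is not LL(1))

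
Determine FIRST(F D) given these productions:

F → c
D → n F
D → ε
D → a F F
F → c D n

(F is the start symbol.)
FIRST sets of the non-terminals involved (from the grammar, by fixed-point iteration):
  FIRST(F) = { 'c' }

To compute FIRST(F D), process the symbols left to right:
Symbol F is a non-terminal. Add FIRST(F) \ {ε} = { 'c' }
F is not nullable (ε ∉ FIRST(F)), so stop here.
FIRST(F D) = { 'c' }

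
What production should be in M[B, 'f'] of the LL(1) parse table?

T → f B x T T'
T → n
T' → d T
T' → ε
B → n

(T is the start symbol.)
To find M[B, 'f'], we find productions for B where 'f' is in the predict set (PREDICT(N → α) = (FIRST(α) \ {ε}) ∪ (FOLLOW(N) if α ⇒* ε)).

B → n: PREDICT = { 'n' }

M[B, 'f'] is empty (no production applies)

Answer: Empty (error entry)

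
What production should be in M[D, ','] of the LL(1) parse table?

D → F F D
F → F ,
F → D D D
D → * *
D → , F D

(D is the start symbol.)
To find M[D, ','], we find productions for D where ',' is in the predict set (PREDICT(N → α) = (FIRST(α) \ {ε}) ∪ (FOLLOW(N) if α ⇒* ε)).

Relevant sets:
  FIRST(F) = { '*', ',' }

D → F F D: PREDICT = { '*', ',' }
  ',' is in predict set, so this production goes in M[D, ',']
D → * *: PREDICT = { '*' }
D → , F D: PREDICT = { ',' }
  ',' is in predict set, so this production goes in M[D, ',']

M[D, ','] = D → F F D, D → , F D  (a multiply-defined cell — the grammar is not LL(1))

Answer: D → F F D, D → , F D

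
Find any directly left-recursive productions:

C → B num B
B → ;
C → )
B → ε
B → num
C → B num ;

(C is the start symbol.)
C → B num B: starts with B
B → ;: starts with ';'
C → ): starts with ')'
B → ε: starts with ε
B → num: starts with num
C → B num ;: starts with B

No direct left recursion found.

Answer: No direct left recursion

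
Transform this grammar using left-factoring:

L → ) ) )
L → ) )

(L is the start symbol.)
L → ) ) L'
L' → )
L' → ε

Left-factoring transforms A → αβ₁ | αβ₂ into A → αA' and A' → β₁ | β₂
(α is the longest common prefix among the alternatives). Repeat until
no nonterminal has two alternatives with a common prefix.

Round 1: L has alternatives sharing prefix ') )'. Introduce L': L → ) ) L'
  Add: L' → )
  Add: L' → ε

No remaining common prefixes — done.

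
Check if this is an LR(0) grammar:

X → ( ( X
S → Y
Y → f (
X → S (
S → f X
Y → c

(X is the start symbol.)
No. Shift-reduce conflict between [Y → f ( .] and [X → ( . ( X]

Augment with X' → X and build the canonical LR(0) collection (I0 = CLOSURE({[X' → . X]}), then GOTO on every symbol after a dot until no new states appear). It has 12 states:
  I0: { [S → . Y], [S → . f X], [X → . ( ( X], [X → . S (], [X' → . X], [Y → . c], [Y → . f (] }  — shift
  I1: { [X → ( . ( X] }  — shift
  I2: { [X → S . (] }  — shift
  I3: { [X' → X .] }  — accept
  I4: { [S → Y .] }  — reduce
  I5: { [Y → c .] }  — reduce
  I6: { [S → . Y], [S → . f X], [S → f . X], [X → . ( ( X], [X → . S (], [Y → . c], [Y → . f (], [Y → f . (] }  — shift
  I7: { [X → ( . ( X], [Y → f ( .] }  — shift, reduce
  I8: { [S → f X .] }  — reduce
  I9: { [S → . Y], [S → . f X], [X → ( ( . X], [X → . ( ( X], [X → . S (], [Y → . c], [Y → . f (] }  — shift
  I10: { [X → ( ( X .] }  — reduce
  I11: { [X → S ( .] }  — reduce

Conflict in state I7:
  Shift-reduce conflict between [Y → f ( .] and [X → ( . ( X]
So the grammar is NOT LR(0).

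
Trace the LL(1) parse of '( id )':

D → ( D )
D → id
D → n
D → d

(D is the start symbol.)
LL(1) parsing maintains a stack (initially the start symbol over $) and the input. At each step: if the stack top is a terminal, match it against the current input token; if it is a non-terminal N, replace it with the RHS of M[N, lookahead] (the unique production whose predict set contains the lookahead).

Stack is shown with the top on the left.

Stack    Input     Action
-------------------------
D $      ( id ) $  output D → ( D )
( D ) $  ( id ) $  match '('
D ) $    id ) $    output D → id
id ) $   id ) $    match 'id'
) $      ) $       match ')'
$        $         accept

The string is accepted.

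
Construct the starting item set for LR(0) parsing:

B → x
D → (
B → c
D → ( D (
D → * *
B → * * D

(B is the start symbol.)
First, augment the grammar with B' → B
I₀ = CLOSURE({ [B' → . B] }):
  [B' → . B] has the dot before B: add [B → . x], [B → . c], [B → . * * D]
No further items can be added.

I₀ = { [B → . * * D], [B → . c], [B → . x], [B' → . B] }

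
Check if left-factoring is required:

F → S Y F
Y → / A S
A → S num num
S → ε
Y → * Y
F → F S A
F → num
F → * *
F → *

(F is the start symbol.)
Yes, F has productions with common prefix '*'

Left-factoring is needed when two productions for the same non-terminal
share a common prefix on the right-hand side.

Productions for F:
  F → S Y F
  F → F S A
  F → num
  F → * *
  F → *
Productions for Y:
  Y → / A S
  Y → * Y

Found common prefix '*' in productions for F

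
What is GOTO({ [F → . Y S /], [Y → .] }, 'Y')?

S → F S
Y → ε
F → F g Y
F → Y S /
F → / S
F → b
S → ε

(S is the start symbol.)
{ [F → . / S], [F → . F g Y], [F → . Y S /], [F → . b], [F → Y . S /], [S → . F S], [S → .], [Y → .] }

GOTO(I, 'Y') = CLOSURE({ [A → αX.β] : [A → α.Xβ] ∈ I, X = 'Y' })

Items with dot before 'Y', with the dot advanced:
  [F → . Y S /] → [F → Y . S /]
Closure of the advanced items:
  [F → Y . S /] has the dot before S: add [S → . F S], [S → .]
  [S → . F S] has the dot before F: add [F → . F g Y], [F → . Y S /], [F → . / S], [F → . b]
  [F → . Y S /] has the dot before Y: add [Y → .]

GOTO = { [F → . / S], [F → . F g Y], [F → . Y S /], [F → . b], [F → Y . S /], [S → . F S], [S → .], [Y → .] }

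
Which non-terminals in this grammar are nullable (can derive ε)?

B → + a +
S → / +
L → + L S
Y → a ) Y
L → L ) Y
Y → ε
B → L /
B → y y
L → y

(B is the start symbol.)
A non-terminal is nullable if it can derive ε (the empty string): either it has an ε-production, or it has a production whose right-hand side consists entirely of nullable non-terminals.

ε-productions: Y → ε
So Y is immediately nullable.
No further non-terminal can be added: every production for the remaining non-terminals contains a terminal or a non-nullable non-terminal.
Nullable = { 'Y' }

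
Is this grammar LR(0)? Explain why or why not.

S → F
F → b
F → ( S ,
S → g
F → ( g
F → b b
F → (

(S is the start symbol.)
No. Shift-reduce conflict between [F → ( .] and [F → . (]

Augment with S' → S and build the canonical LR(0) collection (I0 = CLOSURE({[S' → . S]}), then GOTO on every symbol after a dot until no new states appear). It has 10 states:
  I0: { [F → . ( S ,], [F → . ( g], [F → . (], [F → . b b], [F → . b], [S → . F], [S → . g], [S' → . S] }  — shift
  I1: { [F → ( . S ,], [F → ( . g], [F → ( .], [F → . ( S ,], [F → . ( g], [F → . (], [F → . b b], [F → . b], [S → . F], [S → . g] }  — shift, reduce
  I2: { [S → F .] }  — reduce
  I3: { [S' → S .] }  — accept
  I4: { [F → b . b], [F → b .] }  — shift, reduce
  I5: { [S → g .] }  — reduce
  I6: { [F → b b .] }  — reduce
  I7: { [F → ( S . ,] }  — shift
  I8: { [F → ( g .], [S → g .] }  — 2 reduces
  I9: { [F → ( S , .] }  — reduce

Conflict in state I1:
  Shift-reduce conflict between [F → ( .] and [F → . (]
So the grammar is NOT LR(0).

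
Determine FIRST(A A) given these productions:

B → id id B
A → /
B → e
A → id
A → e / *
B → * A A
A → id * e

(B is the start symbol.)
{ '/', 'e', 'id' }

FIRST sets of the non-terminals involved (from the grammar, by fixed-point iteration):
  FIRST(A) = { '/', 'e', 'id' }

To compute FIRST(A A), process the symbols left to right:
Symbol A is a non-terminal. Add FIRST(A) \ {ε} = { '/', 'e', 'id' }
A is not nullable (ε ∉ FIRST(A)), so stop here.
FIRST(A A) = { '/', 'e', 'id' }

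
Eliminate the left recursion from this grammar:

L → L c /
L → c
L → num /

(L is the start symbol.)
L → c L'
L → num / L'
L' → c / L'
L' → ε

L is directly left-recursive. The standard transformation for
  A → A α₁ | ... | A α_m | β₁ | ... | β_n
is
  A  → β₁ A' | ... | β_n A'
  A' → α₁ A' | ... | α_m A' | ε

L → c becomes L → c L'
L → num / becomes L → num / L'
L → L c / becomes L' → c / L'
Add L' → ε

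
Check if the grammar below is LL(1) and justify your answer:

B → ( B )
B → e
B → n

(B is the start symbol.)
A grammar is LL(1) if for each non-terminal N with multiple productions, the predict sets of those productions are pairwise disjoint, where PREDICT(N → α) = (FIRST(α) \ {ε}) ∪ (FOLLOW(N) if α ⇒* ε).

For B:
  PREDICT(B → '(' B ')') = { '(' }
  PREDICT(B → e) = { 'e' }
  PREDICT(B → n) = { 'n' }

All predict sets are disjoint. The grammar IS LL(1).

Answer: Yes, the grammar is LL(1).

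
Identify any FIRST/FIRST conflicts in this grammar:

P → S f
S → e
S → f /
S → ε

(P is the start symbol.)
No FIRST/FIRST conflicts.

A FIRST/FIRST conflict occurs when two productions N → α and N → β for the same non-terminal have FIRST(α) ∩ FIRST(β) ≠ ∅ (with ε ∈ FIRST of a nullable right-hand side, so two nullable alternatives also conflict).

Productions for S:
  S → e: FIRST = { 'e' }
  S → f /: FIRST = { 'f' }
  S → ε: FIRST = { ε }
P has only one production, so no FIRST/FIRST conflict is possible there.

All alternatives of each non-terminal have pairwise disjoint FIRST sets.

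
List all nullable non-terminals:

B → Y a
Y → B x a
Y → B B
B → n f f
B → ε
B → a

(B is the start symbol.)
A non-terminal is nullable if it can derive ε (the empty string): either it has an ε-production, or it has a production whose right-hand side consists entirely of nullable non-terminals.

ε-productions: B → ε
So B is immediately nullable.
Y → B B: every symbol on the right is nullable, so Y is nullable too.
Every non-terminal is now nullable.
Nullable = { 'B', 'Y' }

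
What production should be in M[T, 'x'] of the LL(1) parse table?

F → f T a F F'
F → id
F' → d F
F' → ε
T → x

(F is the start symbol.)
To find M[T, 'x'], we find productions for T where 'x' is in the predict set (PREDICT(N → α) = (FIRST(α) \ {ε}) ∪ (FOLLOW(N) if α ⇒* ε)).

T → x: PREDICT = { 'x' }
  'x' is in predict set, so this production goes in M[T, 'x']

M[T, 'x'] = T → x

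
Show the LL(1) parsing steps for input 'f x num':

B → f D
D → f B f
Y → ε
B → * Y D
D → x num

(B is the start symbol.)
LL(1) parsing maintains a stack (initially the start symbol over $) and the input. At each step: if the stack top is a terminal, match it against the current input token; if it is a non-terminal N, replace it with the RHS of M[N, lookahead] (the unique production whose predict set contains the lookahead).

Stack is shown with the top on the left.

Stack    Input      Action
--------------------------
B $      f x num $  output B → f D
f D $    f x num $  match 'f'
D $      x num $    output D → x num
x num $  x num $    match 'x'
num $    num $      match 'num'
$        $          accept

The string is accepted.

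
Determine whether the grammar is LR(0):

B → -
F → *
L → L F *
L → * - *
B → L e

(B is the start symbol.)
A grammar is LR(0) if no state in the canonical LR(0) collection has:
  - both a shift item (dot before a terminal) and a complete item (shift-reduce conflict), or
  - two or more complete items (reduce-reduce conflict; the accept item [B' → B .] counts as a complete item here).

Augment with B' → B and build the canonical LR(0) collection (I0 = CLOSURE({[B' → . B]}), then GOTO on every symbol after a dot until no new states appear). It has 11 states:
  I0: { [B → . -], [B → . L e], [B' → . B], [L → . * - *], [L → . L F *] }  — shift
  I1: { [L → * . - *] }  — shift
  I2: { [B → - .] }  — reduce
  I3: { [B' → B .] }  — accept
  I4: { [B → L . e], [F → . *], [L → L . F *] }  — shift
  I5: { [F → * .] }  — reduce
  I6: { [L → L F . *] }  — shift
  I7: { [B → L e .] }  — reduce
  I8: { [L → L F * .] }  — reduce
  I9: { [L → * - . *] }  — shift
  I10: { [L → * - * .] }  — reduce

Every state is either a pure shift/goto state or contains exactly one complete item and nothing to shift — no conflicts. The grammar is LR(0).

Answer: Yes, the grammar is LR(0)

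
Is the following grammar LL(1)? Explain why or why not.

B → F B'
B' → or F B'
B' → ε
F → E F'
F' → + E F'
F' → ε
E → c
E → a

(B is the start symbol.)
Yes, the grammar is LL(1).

Relevant sets:
  FOLLOW(B') = { $ }
  FOLLOW(F') = { $, 'or' }

For B':
  PREDICT(B' → or F B') = { 'or' }
  PREDICT(B' → ε) = { $ }
For F':
  PREDICT(F' → '+' E F') = { '+' }
  PREDICT(F' → ε) = { $, 'or' }
For E:
  PREDICT(E → c) = { 'c' }
  PREDICT(E → a) = { 'a' }
B, F have a single production, so nothing to check there.

All predict sets are disjoint. The grammar IS LL(1).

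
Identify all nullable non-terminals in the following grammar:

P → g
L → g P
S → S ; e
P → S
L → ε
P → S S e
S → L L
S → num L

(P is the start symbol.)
A non-terminal is nullable if it can derive ε (the empty string): either it has an ε-production, or it has a production whose right-hand side consists entirely of nullable non-terminals.

ε-productions: L → ε
So L is immediately nullable.
S → L L: every symbol on the right is nullable, so S is nullable too.
P → S: every symbol on the right is nullable, so P is nullable too.
Every non-terminal is now nullable.
Nullable = { 'L', 'P', 'S' }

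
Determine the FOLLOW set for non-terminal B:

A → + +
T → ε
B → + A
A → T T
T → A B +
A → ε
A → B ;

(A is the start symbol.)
{ '+', ';' }

In T → A B +: B is followed by '+', add FIRST('+') \ {ε} = { '+' }
In A → B ;: B is followed by ';', add FIRST(';') \ {ε} = { ';' }

Taking the union: FOLLOW(B) = { '+', ';' }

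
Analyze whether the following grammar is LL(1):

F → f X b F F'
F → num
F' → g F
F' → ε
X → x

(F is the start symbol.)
No. Predict set conflict for F': { 'g' }

A grammar is LL(1) if for each non-terminal N with multiple productions, the predict sets of those productions are pairwise disjoint, where PREDICT(N → α) = (FIRST(α) \ {ε}) ∪ (FOLLOW(N) if α ⇒* ε).

Relevant sets:
  FOLLOW(F') = { $, 'g' }

For F:
  PREDICT(F → f X b F F') = { 'f' }
  PREDICT(F → num) = { 'num' }
For F':
  PREDICT(F' → g F) = { 'g' }
  PREDICT(F' → ε) = { $, 'g' }
X has a single production, so nothing to check there.

Conflict found: Predict set conflict for F': { 'g' }
The grammar is NOT LL(1).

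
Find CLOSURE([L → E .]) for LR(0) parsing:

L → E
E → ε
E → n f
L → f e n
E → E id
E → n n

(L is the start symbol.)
Start with: [L → E .]
The dot is at the end, so nothing is added.

CLOSURE = { [L → E .] }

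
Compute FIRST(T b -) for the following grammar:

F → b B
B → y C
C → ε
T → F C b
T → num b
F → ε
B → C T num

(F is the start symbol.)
{ 'b', 'num' }

FIRST sets of the non-terminals involved (from the grammar, by fixed-point iteration):
  FIRST(T) = { 'b', 'num' }

To compute FIRST(T b -), process the symbols left to right:
Symbol T is a non-terminal. Add FIRST(T) \ {ε} = { 'b', 'num' }
T is not nullable (ε ∉ FIRST(T)), so stop here.
FIRST(T b -) = { 'b', 'num' }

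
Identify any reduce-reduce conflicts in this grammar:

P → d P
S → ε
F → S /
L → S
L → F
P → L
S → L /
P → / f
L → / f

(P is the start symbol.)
A reduce-reduce conflict occurs when an LR(0) state has two complete items [A → α .] and [B → β .] — both call for a reduction, and with no lookahead the parser cannot choose between them.

Augment with P' → P and build the canonical LR(0) collection (I0 = CLOSURE({[P' → . P]}), then GOTO on every symbol after a dot until no new states appear). It has 11 states:
  I0: { [F → . S /], [L → . / f], [L → . F], [L → . S], [P → . / f], [P → . L], [P → . d P], [P' → . P], [S → . L /], [S → .] }  — shift, reduce
  I1: { [L → / . f], [P → / . f] }  — shift
  I2: { [L → F .] }  — reduce
  I3: { [P → L .], [S → L . /] }  — shift, reduce
  I4: { [P' → P .] }  — accept
  I5: { [F → S . /], [L → S .] }  — shift, reduce
  I6: { [F → . S /], [L → . / f], [L → . F], [L → . S], [P → . / f], [P → . L], [P → . d P], [P → d . P], [S → . L /], [S → .] }  — shift, reduce
  I7: { [P → d P .] }  — reduce
  I8: { [F → S / .] }  — reduce
  I9: { [S → L / .] }  — reduce
  I10: { [L → / f .], [P → / f .] }  — 2 reduces

I10 contains complete items [L → / f .], [P → / f .] — reduce-reduce conflict.

Answer: Yes — I10: [L → / f .] vs [P → / f .]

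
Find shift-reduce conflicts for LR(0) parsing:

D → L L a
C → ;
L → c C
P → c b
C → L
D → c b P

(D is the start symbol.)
No shift-reduce conflicts

A shift-reduce conflict occurs when an LR(0) state has both:
  - a complete (reduce) item [A → α .] (dot at the end), and
  - a shift item [B → β . c γ] (dot before a terminal).

Augment with D' → D and build the canonical LR(0) collection (I0 = CLOSURE({[D' → . D]}), then GOTO on every symbol after a dot until no new states appear). It has 14 states:
  I0: { [D → . L L a], [D → . c b P], [D' → . D], [L → . c C] }  — shift
  I1: { [D' → D .] }  — accept
  I2: { [D → L . L a], [L → . c C] }  — shift
  I3: { [C → . ;], [C → . L], [D → c . b P], [L → . c C], [L → c . C] }  — shift
  I4: { [C → ; .] }  — reduce
  I5: { [L → c C .] }  — reduce
  I6: { [C → L .] }  — reduce
  I7: { [D → c b . P], [P → . c b] }  — shift
  I8: { [C → . ;], [C → . L], [L → . c C], [L → c . C] }  — shift
  I9: { [D → c b P .] }  — reduce
  I10: { [P → c . b] }  — shift
  I11: { [P → c b .] }  — reduce
  I12: { [D → L L . a] }  — shift
  I13: { [D → L L a .] }  — reduce

No state contains both a complete item and a shift item.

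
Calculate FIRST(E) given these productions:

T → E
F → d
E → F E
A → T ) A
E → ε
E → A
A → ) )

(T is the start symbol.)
FIRST sets of the other non-terminals involved (by the same procedure, iterated to a fixed point):
  FIRST(F) = { 'd' }
  FIRST(A) = { ')', 'd' }

From E → F E:
  - F is a non-terminal: add FIRST(F) \ {ε} = { 'd' }
    F is not nullable, so stop
From E → ε:
  - ε-production, so ε ∈ FIRST(E)
From E → A:
  - A is a non-terminal: add FIRST(A) \ {ε} = { ')', 'd' }
    A is not nullable, so stop

Collecting: FIRST(E) = { ')', 'd', ε }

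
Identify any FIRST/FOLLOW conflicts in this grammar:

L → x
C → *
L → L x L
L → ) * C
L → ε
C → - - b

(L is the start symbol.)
Yes. L → x with FOLLOW(L) on { 'x' }; L → L x L with FOLLOW(L) on { 'x' }

A FIRST/FOLLOW conflict occurs when a non-terminal N has a nullable alternative N → β (β ⇒* ε) and another alternative N → α with FIRST(α) ∩ FOLLOW(N) ≠ ∅: on such a lookahead the parser cannot decide between expanding α and letting N vanish via β.

Nullable non-terminals: L.
FIRST sets used below: FIRST(L) = { ')', 'x', ε }

L: nullable alternative(s) L → ε; FOLLOW(L) = { $, 'x' }
  L → x: FIRST \ {ε} = { 'x' } — overlaps FOLLOW(L) on { 'x' }: CONFLICT
  L → L x L: FIRST \ {ε} = { ')', 'x' } — overlaps FOLLOW(L) on { 'x' }: CONFLICT
  L → ) * C: FIRST \ {ε} = { ')' } — disjoint from FOLLOW(L)
  L → ε: FIRST \ {ε} = { } — this is the only nullable alternative, skip

C has no nullable alternative, so no FIRST/FOLLOW check is needed there.

So the grammar has 2 FIRST/FOLLOW conflicts (marked CONFLICT above).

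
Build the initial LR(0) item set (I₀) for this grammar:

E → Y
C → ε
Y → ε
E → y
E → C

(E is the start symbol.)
First, augment the grammar with E' → E
I₀ = CLOSURE({ [E' → . E] }):
  [E' → . E] has the dot before E: add [E → . Y], [E → . y], [E → . C]
  [E → . Y] has the dot before Y: add [Y → .]
  [E → . C] has the dot before C: add [C → .]
No further items can be added.

I₀ = { [C → .], [E → . C], [E → . Y], [E → . y], [E' → . E], [Y → .] }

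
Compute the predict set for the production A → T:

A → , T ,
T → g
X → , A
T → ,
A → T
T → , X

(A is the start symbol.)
{ ',', 'g' }

PREDICT(A → T) = (FIRST(RHS) \ {ε}) ∪ (FOLLOW(A) if ε ∈ FIRST(RHS), i.e. RHS ⇒* ε)
FIRST(T) = { ',', 'g' }
FIRST(T) = { ',', 'g' }
ε ∉ FIRST(T), so FOLLOW(A) is not added.
PREDICT(A → T) = { ',', 'g' }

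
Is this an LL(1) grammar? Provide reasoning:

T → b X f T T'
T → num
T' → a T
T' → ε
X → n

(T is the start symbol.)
No. Predict set conflict for T': { 'a' }

A grammar is LL(1) if for each non-terminal N with multiple productions, the predict sets of those productions are pairwise disjoint, where PREDICT(N → α) = (FIRST(α) \ {ε}) ∪ (FOLLOW(N) if α ⇒* ε).

Relevant sets:
  FOLLOW(T') = { $, 'a' }

For T:
  PREDICT(T → b X f T T') = { 'b' }
  PREDICT(T → num) = { 'num' }
For T':
  PREDICT(T' → a T) = { 'a' }
  PREDICT(T' → ε) = { $, 'a' }
X has a single production, so nothing to check there.

Conflict found: Predict set conflict for T': { 'a' }
The grammar is NOT LL(1).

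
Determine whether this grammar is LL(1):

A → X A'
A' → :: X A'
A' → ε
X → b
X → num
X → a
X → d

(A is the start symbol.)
Yes, the grammar is LL(1).

Relevant sets:
  FOLLOW(A') = { $ }

For A':
  PREDICT(A' → :: X A') = { '::' }
  PREDICT(A' → ε) = { $ }
For X:
  PREDICT(X → b) = { 'b' }
  PREDICT(X → num) = { 'num' }
  PREDICT(X → a) = { 'a' }
  PREDICT(X → d) = { 'd' }
A has a single production, so nothing to check there.

All predict sets are disjoint. The grammar IS LL(1).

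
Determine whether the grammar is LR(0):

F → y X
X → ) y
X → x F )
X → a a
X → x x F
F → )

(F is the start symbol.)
Augment with F' → F and build the canonical LR(0) collection (I0 = CLOSURE({[F' → . F]}), then GOTO on every symbol after a dot until no new states appear). It has 14 states:
  I0: { [F → . )], [F → . y X], [F' → . F] }  — shift
  I1: { [F → ) .] }  — reduce
  I2: { [F' → F .] }  — accept
  I3: { [F → y . X], [X → . ) y], [X → . a a], [X → . x F )], [X → . x x F] }  — shift
  I4: { [X → ) . y] }  — shift
  I5: { [F → y X .] }  — reduce
  I6: { [X → a . a] }  — shift
  I7: { [F → . )], [F → . y X], [X → x . F )], [X → x . x F] }  — shift
  I8: { [X → x F . )] }  — shift
  I9: { [F → . )], [F → . y X], [X → x x . F] }  — shift
  I10: { [X → x x F .] }  — reduce
  I11: { [X → x F ) .] }  — reduce
  I12: { [X → a a .] }  — reduce
  I13: { [X → ) y .] }  — reduce

Every state is either a pure shift/goto state or contains exactly one complete item and nothing to shift — no conflicts. The grammar is LR(0).

Answer: Yes, the grammar is LR(0)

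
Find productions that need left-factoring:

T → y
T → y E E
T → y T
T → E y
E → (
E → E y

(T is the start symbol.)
Left-factoring is needed when two productions for the same non-terminal
share a common prefix on the right-hand side.

Productions for T:
  T → y
  T → y E E
  T → y T
  T → E y
Productions for E:
  E → (
  E → E y

Found common prefix 'y' in productions for T

Answer: Yes, T has productions with common prefix 'y'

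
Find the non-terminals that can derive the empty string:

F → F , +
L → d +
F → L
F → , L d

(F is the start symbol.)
None

There are no ε-productions, so no non-terminal can derive ε.
No non-terminals are nullable.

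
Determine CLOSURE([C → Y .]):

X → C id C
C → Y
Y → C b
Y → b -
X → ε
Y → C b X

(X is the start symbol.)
Start with: [C → Y .]
The dot is at the end, so nothing is added.

CLOSURE = { [C → Y .] }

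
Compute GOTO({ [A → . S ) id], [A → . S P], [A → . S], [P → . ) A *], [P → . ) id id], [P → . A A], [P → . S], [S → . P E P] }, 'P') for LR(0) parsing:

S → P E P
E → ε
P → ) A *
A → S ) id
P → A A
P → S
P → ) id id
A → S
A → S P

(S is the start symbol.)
GOTO(I, 'P') = CLOSURE({ [A → αX.β] : [A → α.Xβ] ∈ I, X = 'P' })

Items with dot before 'P', with the dot advanced:
  [S → . P E P] → [S → P . E P]
Closure of the advanced items:
  [S → P . E P] has the dot before E: add [E → .]

GOTO = { [E → .], [S → P . E P] }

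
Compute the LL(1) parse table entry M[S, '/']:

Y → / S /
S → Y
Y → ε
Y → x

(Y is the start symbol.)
To find M[S, '/'], we find productions for S where '/' is in the predict set (PREDICT(N → α) = (FIRST(α) \ {ε}) ∪ (FOLLOW(N) if α ⇒* ε)).

Relevant sets:
  FIRST(Y) = { '/', 'x', ε }
  FOLLOW(S) = { '/' }

S → Y: PREDICT = { '/', 'x' }
  '/' is in predict set, so this production goes in M[S, '/']

M[S, '/'] = S → Y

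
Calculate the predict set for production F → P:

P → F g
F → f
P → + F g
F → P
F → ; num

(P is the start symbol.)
PREDICT(F → P) = (FIRST(RHS) \ {ε}) ∪ (FOLLOW(F) if ε ∈ FIRST(RHS), i.e. RHS ⇒* ε)
FIRST(P) = { '+', ';', 'f' }
FIRST(P) = { '+', ';', 'f' }
ε ∉ FIRST(P), so FOLLOW(F) is not added.
PREDICT(F → P) = { '+', ';', 'f' }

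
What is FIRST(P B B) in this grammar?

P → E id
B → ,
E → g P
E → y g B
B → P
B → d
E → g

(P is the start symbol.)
{ 'g', 'y' }

FIRST sets of the non-terminals involved (from the grammar, by fixed-point iteration):
  FIRST(P) = { 'g', 'y' }

To compute FIRST(P B B), process the symbols left to right:
Symbol P is a non-terminal. Add FIRST(P) \ {ε} = { 'g', 'y' }
P is not nullable (ε ∉ FIRST(P)), so stop here.
FIRST(P B B) = { 'g', 'y' }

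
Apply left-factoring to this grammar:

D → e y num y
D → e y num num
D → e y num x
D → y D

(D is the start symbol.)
Left-factoring transforms A → αβ₁ | αβ₂ into A → αA' and A' → β₁ | β₂
(α is the longest common prefix among the alternatives). Repeat until
no nonterminal has two alternatives with a common prefix.

Round 1: D has alternatives sharing prefix 'e y num'. Introduce D': D → e y num D'
  Add: D' → y
  Add: D' → num
  Add: D' → x

No remaining common prefixes — done.

Resulting grammar:
D → e y num D'
D' → y
D' → num
D' → x
D → y D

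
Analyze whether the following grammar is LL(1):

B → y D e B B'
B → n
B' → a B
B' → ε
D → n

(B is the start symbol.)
No. Predict set conflict for B': { 'a' }

A grammar is LL(1) if for each non-terminal N with multiple productions, the predict sets of those productions are pairwise disjoint, where PREDICT(N → α) = (FIRST(α) \ {ε}) ∪ (FOLLOW(N) if α ⇒* ε).

Relevant sets:
  FOLLOW(B') = { $, 'a' }

For B:
  PREDICT(B → y D e B B') = { 'y' }
  PREDICT(B → n) = { 'n' }
For B':
  PREDICT(B' → a B) = { 'a' }
  PREDICT(B' → ε) = { $, 'a' }
D has a single production, so nothing to check there.

Conflict found: Predict set conflict for B': { 'a' }
The grammar is NOT LL(1).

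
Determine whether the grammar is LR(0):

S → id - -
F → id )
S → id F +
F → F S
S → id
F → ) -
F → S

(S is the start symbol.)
A grammar is LR(0) if no state in the canonical LR(0) collection has:
  - both a shift item (dot before a terminal) and a complete item (shift-reduce conflict), or
  - two or more complete items (reduce-reduce conflict; the accept item [S' → S .] counts as a complete item here).

Augment with S' → S and build the canonical LR(0) collection (I0 = CLOSURE({[S' → . S]}), then GOTO on every symbol after a dot until no new states appear). It has 13 states:
  I0: { [S → . id - -], [S → . id F +], [S → . id], [S' → . S] }  — shift
  I1: { [S' → S .] }  — accept
  I2: { [F → . ) -], [F → . F S], [F → . S], [F → . id )], [S → . id - -], [S → . id F +], [S → . id], [S → id . - -], [S → id . F +], [S → id .] }  — shift, reduce
  I3: { [F → ) . -] }  — shift
  I4: { [S → id - . -] }  — shift
  I5: { [F → F . S], [S → . id - -], [S → . id F +], [S → . id], [S → id F . +] }  — shift
  I6: { [F → S .] }  — reduce
  I7: { [F → . ) -], [F → . F S], [F → . S], [F → . id )], [F → id . )], [S → . id - -], [S → . id F +], [S → . id], [S → id . - -], [S → id . F +], [S → id .] }  — shift, reduce
  I8: { [F → ) . -], [F → id ) .] }  — shift, reduce
  I9: { [F → ) - .] }  — reduce
  I10: { [S → id F + .] }  — reduce
  I11: { [F → F S .] }  — reduce
  I12: { [S → id - - .] }  — reduce

Conflict in state I2:
  Shift-reduce conflict between [S → id .] and [F → . ) -]
So the grammar is NOT LR(0).

Answer: No. Shift-reduce conflict between [S → id .] and [F → . ) -]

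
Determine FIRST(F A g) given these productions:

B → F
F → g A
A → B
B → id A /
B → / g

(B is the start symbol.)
{ 'g' }

FIRST sets of the non-terminals involved (from the grammar, by fixed-point iteration):
  FIRST(F) = { 'g' }

To compute FIRST(F A g), process the symbols left to right:
Symbol F is a non-terminal. Add FIRST(F) \ {ε} = { 'g' }
F is not nullable (ε ∉ FIRST(F)), so stop here.
FIRST(F A g) = { 'g' }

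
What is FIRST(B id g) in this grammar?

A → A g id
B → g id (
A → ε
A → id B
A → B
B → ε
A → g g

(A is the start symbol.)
FIRST sets of the non-terminals involved (from the grammar, by fixed-point iteration):
  FIRST(B) = { 'g', ε }

To compute FIRST(B id g), process the symbols left to right:
Symbol B is a non-terminal. Add FIRST(B) \ {ε} = { 'g' }
B is nullable (ε ∈ FIRST(B)), continue to the next symbol.
Symbol id is a terminal. Add 'id' and stop.
FIRST(B id g) = { 'g', 'id' }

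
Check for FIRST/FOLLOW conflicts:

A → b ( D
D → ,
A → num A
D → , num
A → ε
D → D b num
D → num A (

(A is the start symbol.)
No FIRST/FOLLOW conflicts.

Nullable non-terminals: A.

A: nullable alternative(s) A → ε; FOLLOW(A) = { $, '(' }
  A → b ( D: FIRST \ {ε} = { 'b' } — disjoint from FOLLOW(A)
  A → num A: FIRST \ {ε} = { 'num' } — disjoint from FOLLOW(A)
  A → ε: FIRST \ {ε} = { } — this is the only nullable alternative, skip

D has no nullable alternative, so no FIRST/FOLLOW check is needed there.

No FIRST/FOLLOW conflicts found.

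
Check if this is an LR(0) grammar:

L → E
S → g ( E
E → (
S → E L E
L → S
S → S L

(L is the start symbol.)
A grammar is LR(0) if no state in the canonical LR(0) collection has:
  - both a shift item (dot before a terminal) and a complete item (shift-reduce conflict), or
  - two or more complete items (reduce-reduce conflict; the accept item [L' → L .] counts as a complete item here).

Augment with L' → L and build the canonical LR(0) collection (I0 = CLOSURE({[L' → . L]}), then GOTO on every symbol after a dot until no new states appear). It has 11 states:
  I0: { [E → . (], [L → . E], [L → . S], [L' → . L], [S → . E L E], [S → . S L], [S → . g ( E] }  — shift
  I1: { [E → ( .] }  — reduce
  I2: { [E → . (], [L → . E], [L → . S], [L → E .], [S → . E L E], [S → . S L], [S → . g ( E], [S → E . L E] }  — shift, reduce
  I3: { [L' → L .] }  — accept
  I4: { [E → . (], [L → . E], [L → . S], [L → S .], [S → . E L E], [S → . S L], [S → . g ( E], [S → S . L] }  — shift, reduce
  I5: { [S → g . ( E] }  — shift
  I6: { [E → . (], [S → g ( . E] }  — shift
  I7: { [S → g ( E .] }  — reduce
  I8: { [S → S L .] }  — reduce
  I9: { [E → . (], [S → E L . E] }  — shift
  I10: { [S → E L E .] }  — reduce

Conflict in state I2:
  Shift-reduce conflict between [L → E .] and [E → . (]
So the grammar is NOT LR(0).

Answer: No. Shift-reduce conflict between [L → E .] and [E → . (]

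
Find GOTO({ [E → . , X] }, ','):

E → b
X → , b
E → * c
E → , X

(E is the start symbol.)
{ [E → , . X], [X → . , b] }

GOTO(I, ',') = CLOSURE({ [A → αX.β] : [A → α.Xβ] ∈ I, X = ',' })

Items with dot before ',', with the dot advanced:
  [E → . , X] → [E → , . X]
Closure of the advanced items:
  [E → , . X] has the dot before X: add [X → . , b]

GOTO = { [E → , . X], [X → . , b] }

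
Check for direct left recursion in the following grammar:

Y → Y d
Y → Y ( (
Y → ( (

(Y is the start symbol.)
Direct left recursion occurs when N → N α for some non-terminal N (the right-hand side begins with the left-hand side itself).

Y → Y d: LEFT RECURSIVE (starts with Y)
Y → Y ( (: LEFT RECURSIVE (starts with Y)
Y → ( (: starts with '('

The grammar has direct left recursion on: Y.

Answer: Yes, Y is left-recursive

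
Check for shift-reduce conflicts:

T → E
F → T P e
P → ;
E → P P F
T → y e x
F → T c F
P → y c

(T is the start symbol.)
A shift-reduce conflict occurs when an LR(0) state has both:
  - a complete (reduce) item [A → α .] (dot at the end), and
  - a shift item [B → β . c γ] (dot before a terminal).

Augment with T' → T and build the canonical LR(0) collection (I0 = CLOSURE({[T' → . T]}), then GOTO on every symbol after a dot until no new states appear). It has 17 states:
  I0: { [E → . P P F], [P → . ;], [P → . y c], [T → . E], [T → . y e x], [T' → . T] }  — shift
  I1: { [P → ; .] }  — reduce
  I2: { [T → E .] }  — reduce
  I3: { [E → P . P F], [P → . ;], [P → . y c] }  — shift
  I4: { [T' → T .] }  — accept
  I5: { [P → y . c], [T → y . e x] }  — shift
  I6: { [P → y c .] }  — reduce
  I7: { [T → y e . x] }  — shift
  I8: { [T → y e x .] }  — reduce
  I9: { [E → . P P F], [E → P P . F], [F → . T P e], [F → . T c F], [P → . ;], [P → . y c], [T → . E], [T → . y e x] }  — shift
  I10: { [P → y . c] }  — shift
  I11: { [E → P P F .] }  — reduce
  I12: { [F → T . P e], [F → T . c F], [P → . ;], [P → . y c] }  — shift
  I13: { [F → T P . e] }  — shift
  I14: { [E → . P P F], [F → . T P e], [F → . T c F], [F → T c . F], [P → . ;], [P → . y c], [T → . E], [T → . y e x] }  — shift
  I15: { [F → T c F .] }  — reduce
  I16: { [F → T P e .] }  — reduce

No state contains both a complete item and a shift item.

Answer: No shift-reduce conflicts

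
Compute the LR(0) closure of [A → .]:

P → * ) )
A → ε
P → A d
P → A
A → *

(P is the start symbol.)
Start with: [A → .]
The dot is at the end, so nothing is added.

CLOSURE = { [A → .] }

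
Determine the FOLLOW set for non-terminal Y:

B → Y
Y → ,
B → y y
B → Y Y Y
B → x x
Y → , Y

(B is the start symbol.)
To compute FOLLOW(Y), find every occurrence of Y on a right-hand side N → α Y β: add FIRST(β) \ {ε}, and if β is empty or nullable also add FOLLOW(N). Iterate to a fixed point.

In B → Y: Y is at the end, add FOLLOW(B)
In B → Y Y Y: Y is followed by Y Y, add FIRST(Y Y) \ {ε} = { ',' }
In B → Y Y Y: Y is followed by Y, add FIRST(Y) \ {ε} = { ',' }
In B → Y Y Y: Y is at the end, add FOLLOW(B)
In Y → , Y: Y is at the end; this adds FOLLOW(Y) to itself — nothing new

The FOLLOW sets referred to above (computed the same way, to a fixed point):
  FOLLOW(B) = { $ }

Taking the union: FOLLOW(Y) = { $, ',' }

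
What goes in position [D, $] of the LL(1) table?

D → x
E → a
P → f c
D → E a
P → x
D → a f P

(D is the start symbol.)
To find M[D, $], we find productions for D where $ is in the predict set (PREDICT(N → α) = (FIRST(α) \ {ε}) ∪ (FOLLOW(N) if α ⇒* ε)).

Relevant sets:
  FIRST(E) = { 'a' }

D → x: PREDICT = { 'x' }
D → E a: PREDICT = { 'a' }
D → a f P: PREDICT = { 'a' }

M[D, $] is empty (no production applies)

Answer: Empty (error entry)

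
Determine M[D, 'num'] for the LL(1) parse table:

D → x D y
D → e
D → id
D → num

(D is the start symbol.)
To find M[D, 'num'], we find productions for D where 'num' is in the predict set (PREDICT(N → α) = (FIRST(α) \ {ε}) ∪ (FOLLOW(N) if α ⇒* ε)).

D → x D y: PREDICT = { 'x' }
D → e: PREDICT = { 'e' }
D → id: PREDICT = { 'id' }
D → num: PREDICT = { 'num' }
  'num' is in predict set, so this production goes in M[D, 'num']

M[D, 'num'] = D → num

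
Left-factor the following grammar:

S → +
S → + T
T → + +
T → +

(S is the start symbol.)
S → + S'
S' → ε
S' → T
T → + T'
T' → +
T' → ε

Left-factoring transforms A → αβ₁ | αβ₂ into A → αA' and A' → β₁ | β₂
(α is the longest common prefix among the alternatives). Repeat until
no nonterminal has two alternatives with a common prefix.

Round 1: S has alternatives sharing prefix '+'. Introduce S': S → + S'
  Add: S' → ε
  Add: S' → T

Round 2: T has alternatives sharing prefix '+'. Introduce T': T → + T'
  Add: T' → +
  Add: T' → ε

No remaining common prefixes — done.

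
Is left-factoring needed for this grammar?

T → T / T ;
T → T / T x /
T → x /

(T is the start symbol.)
Yes, T has productions with common prefix 'T / T'

Left-factoring is needed when two productions for the same non-terminal
share a common prefix on the right-hand side.

Productions for T:
  T → T / T ;
  T → T / T x /
  T → x /

Found common prefix 'T / T' in productions for T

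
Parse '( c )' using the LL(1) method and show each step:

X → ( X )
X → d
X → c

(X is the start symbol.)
LL(1) parsing maintains a stack (initially the start symbol over $) and the input. At each step: if the stack top is a terminal, match it against the current input token; if it is a non-terminal N, replace it with the RHS of M[N, lookahead] (the unique production whose predict set contains the lookahead).

Stack is shown with the top on the left.

Stack    Input    Action
------------------------
X $      ( c ) $  output X → ( X )
( X ) $  ( c ) $  match '('
X ) $    c ) $    output X → c
c ) $    c ) $    match 'c'
) $      ) $      match ')'
$        $        accept

The string is accepted.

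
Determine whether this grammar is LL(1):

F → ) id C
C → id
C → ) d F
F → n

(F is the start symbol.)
For F:
  PREDICT(F → ')' id C) = { ')' }
  PREDICT(F → n) = { 'n' }
For C:
  PREDICT(C → id) = { 'id' }
  PREDICT(C → ')' d F) = { ')' }

All predict sets are disjoint. The grammar IS LL(1).

Answer: Yes, the grammar is LL(1).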